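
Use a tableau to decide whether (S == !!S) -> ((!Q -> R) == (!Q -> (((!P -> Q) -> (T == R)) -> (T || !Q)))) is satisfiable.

Initial set: {((S == !!S) -> ((!Q -> R) == (!Q -> (((!P -> Q) -> (T == R)) -> (T || !Q)))))}.
((S == !!S) -> ((!Q -> R) == (!Q -> (((!P -> Q) -> (T == R)) -> (T || !Q))))): β-rule — branch into !(S == !!S)  //  ((!Q -> R) == (!Q -> (((!P -> Q) -> (T == R)) -> (T || !Q)))).
  branch 1 (add !(S == !!S)):
    !(S == !!S): β-rule — branch into S, !!!S  //  !S, !!S.
      branch 1.1 (add S, !!!S):
        !!!S: drop double negation, giving !S.
        × closes — contains both S and !S.
      branch 1.2 (add !S, !!S):
        !!S: drop double negation, giving S.
        × closes — contains both S and !S.
  branch 2 (add ((!Q -> R) == (!Q -> (((!P -> Q) -> (T == R)) -> (T || !Q))))):
    ((!Q -> R) == (!Q -> (((!P -> Q) -> (T == R)) -> (T || !Q)))): β-rule — branch into (!Q -> R), (!Q -> (((!P -> Q) -> (T == R)) -> (T || !Q)))  //  !(!Q -> R), !(!Q -> (((!P -> Q) -> (T == R)) -> (T || !Q))).
      branch 2.1 (add (!Q -> R), (!Q -> (((!P -> Q) -> (T == R)) -> (T || !Q)))):
        (!Q -> R): β-rule — branch into !!Q  //  R.
          branch 2.1.1 (add !!Q):
            (!Q -> (((!P -> Q) -> (T == R)) -> (T || !Q))): β-rule — branch into !!Q  //  (((!P -> Q) -> (T == R)) -> (T || !Q)).
              branch 2.1.1.1 (add !!Q):
                ○ open, literals {Q=1}.
              branch 2.1.1.2 (add (((!P -> Q) -> (T == R)) -> (T || !Q))):
                (((!P -> Q) -> (T == R)) -> (T || !Q)): β-rule — branch into !((!P -> Q) -> (T == R))  //  (T || !Q).
                  branch 2.1.1.2.1 (add !((!P -> Q) -> (T == R))):
                    !((!P -> Q) -> (T == R)): α-rule — add (!P -> Q), !(T == R).
                    (!P -> Q): β-rule — branch into !!P  //  Q.
                      branch 2.1.1.2.1.1 (add !!P):
                        !(T == R): β-rule — branch into T, !R  //  !T, R.
                          branch 2.1.1.2.1.1.1 (add T, !R):
                            ○ open, literals {P=1, Q=1, R=0, T=1}.
                          branch 2.1.1.2.1.1.2 (add !T, R):
                            ○ open, literals {P=1, Q=1, R=1, T=0}.
                      branch 2.1.1.2.1.2 (add Q):
                        !(T == R): β-rule — branch into T, !R  //  !T, R.
                          branch 2.1.1.2.1.2.1 (add T, !R):
                            ○ open, literals {Q=1, R=0, T=1}.
                          branch 2.1.1.2.1.2.2 (add !T, R):
                            ○ open, literals {Q=1, R=1, T=0}.
                  branch 2.1.1.2.2 (add (T || !Q)):
                    (T || !Q): β-rule — branch into T  //  !Q.
                      branch 2.1.1.2.2.1 (add T):
                        ○ open, literals {Q=1, T=1}.
                      branch 2.1.1.2.2.2 (add !Q):
                        × closes — contains both Q and !Q.
          branch 2.1.2 (add R):
            (!Q -> (((!P -> Q) -> (T == R)) -> (T || !Q))): β-rule — branch into !!Q  //  (((!P -> Q) -> (T == R)) -> (T || !Q)).
              branch 2.1.2.1 (add !!Q):
                ○ open, literals {Q=1, R=1}.
              branch 2.1.2.2 (add (((!P -> Q) -> (T == R)) -> (T || !Q))):
                (((!P -> Q) -> (T == R)) -> (T || !Q)): β-rule — branch into !((!P -> Q) -> (T == R))  //  (T || !Q).
                  branch 2.1.2.2.1 (add !((!P -> Q) -> (T == R))):
                    !((!P -> Q) -> (T == R)): α-rule — add (!P -> Q), !(T == R).
                    (!P -> Q): β-rule — branch into !!P  //  Q.
                      branch 2.1.2.2.1.1 (add !!P):
                        !(T == R): β-rule — branch into T, !R  //  !T, R.
                          branch 2.1.2.2.1.1.1 (add T, !R):
                            × closes — contains both R and !R.
                          branch 2.1.2.2.1.1.2 (add !T, R):
                            ○ open, literals {P=1, R=1, T=0}.
                      branch 2.1.2.2.1.2 (add Q):
                        !(T == R): β-rule — branch into T, !R  //  !T, R.
                          branch 2.1.2.2.1.2.1 (add T, !R):
                            × closes — contains both R and !R.
                          branch 2.1.2.2.1.2.2 (add !T, R):
                            ○ open, literals {Q=1, R=1, T=0}.
                  branch 2.1.2.2.2 (add (T || !Q)):
                    (T || !Q): β-rule — branch into T  //  !Q.
                      branch 2.1.2.2.2.1 (add T):
                        ○ open, literals {R=1, T=1}.
                      branch 2.1.2.2.2.2 (add !Q):
                        ○ open, literals {Q=0, R=1}.
      branch 2.2 (add !(!Q -> R), !(!Q -> (((!P -> Q) -> (T == R)) -> (T || !Q)))):
        !(!Q -> R): α-rule — add !Q, !R.
        !(!Q -> (((!P -> Q) -> (T == R)) -> (T || !Q))): α-rule — add !Q, !(((!P -> Q) -> (T == R)) -> (T || !Q)).
        !(((!P -> Q) -> (T == R)) -> (T || !Q)): α-rule — add ((!P -> Q) -> (T == R)), !(T || !Q).
        !(T || !Q): α-rule — add !T, !!Q.
        × closes — contains both Q and !Q.
6 branches closed, 11 open.
An open branch gives a satisfying assignment: Q=1.

Satisfiable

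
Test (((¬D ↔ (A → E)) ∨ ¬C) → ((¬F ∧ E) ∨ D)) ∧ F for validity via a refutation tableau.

Assume the negation and expand:
Initial set: {¬((((¬D ↔ (A → E)) ∨ ¬C) → ((¬F ∧ E) ∨ D)) ∧ F)}.
¬((((¬D ↔ (A → E)) ∨ ¬C) → ((¬F ∧ E) ∨ D)) ∧ F): β-rule — branch into ¬(((¬D ↔ (A → E)) ∨ ¬C) → ((¬F ∧ E) ∨ D))  //  ¬F.
  branch 1 (add ¬(((¬D ↔ (A → E)) ∨ ¬C) → ((¬F ∧ E) ∨ D))):
    ¬(((¬D ↔ (A → E)) ∨ ¬C) → ((¬F ∧ E) ∨ D)): α-rule — add ((¬D ↔ (A → E)) ∨ ¬C), ¬((¬F ∧ E) ∨ D).
    ¬((¬F ∧ E) ∨ D): α-rule — add ¬(¬F ∧ E), ¬D.
    ((¬D ↔ (A → E)) ∨ ¬C): β-rule — branch into (¬D ↔ (A → E))  //  ¬C.
      branch 1.1 (add (¬D ↔ (A → E))):
        ¬(¬F ∧ E): β-rule — branch into ¬¬F  //  ¬E.
          branch 1.1.1 (add ¬¬F):
            (¬D ↔ (A → E)): β-rule — branch into ¬D, (A → E)  //  ¬¬D, ¬(A → E).
              branch 1.1.1.1 (add ¬D, (A → E)):
                (A → E): β-rule — branch into ¬A  //  E.
                  branch 1.1.1.1.1 (add ¬A):
                    ○ open, literals {A=false, D=false, F=true}.
                  branch 1.1.1.1.2 (add E):
                    ○ open, literals {D=false, E=true, F=true}.
              branch 1.1.1.2 (add ¬¬D, ¬(A → E)):
                × closes — contains both D and ¬D.
          branch 1.1.2 (add ¬E):
            (¬D ↔ (A → E)): β-rule — branch into ¬D, (A → E)  //  ¬¬D, ¬(A → E).
              branch 1.1.2.1 (add ¬D, (A → E)):
                (A → E): β-rule — branch into ¬A  //  E.
                  branch 1.1.2.1.1 (add ¬A):
                    ○ open, literals {A=false, D=false, E=false}.
                  branch 1.1.2.1.2 (add E):
                    × closes — contains both E and ¬E.
              branch 1.1.2.2 (add ¬¬D, ¬(A → E)):
                × closes — contains both D and ¬D.
      branch 1.2 (add ¬C):
        ¬(¬F ∧ E): β-rule — branch into ¬¬F  //  ¬E.
          branch 1.2.1 (add ¬¬F):
            ○ open, literals {C=false, D=false, F=true}.
          branch 1.2.2 (add ¬E):
            ○ open, literals {C=false, D=false, E=false}.
  branch 2 (add ¬F):
    ○ open, literals {F=false}.
3 branches closed, 6 open.
An open branch gives a countermodel: A=false, D=false, F=true (unmentioned atoms arbitrary); under it the original formula is false.

Not valid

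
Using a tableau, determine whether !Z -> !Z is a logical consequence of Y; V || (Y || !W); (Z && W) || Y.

Initial set: {T Y; T (V || (Y || !W)); T ((Z && W) || Y); F (!Z -> !Z)}.
F (!Z -> !Z): α-rule — add T !Z, F !Z.
× closes — contains both Z and !Z.
All 1 branch closes.
Every branch closed, so the premises entail the conclusion.

Yes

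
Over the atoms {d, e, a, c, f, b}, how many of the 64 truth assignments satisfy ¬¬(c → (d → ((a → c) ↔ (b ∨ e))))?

Initial set: {¬¬(c → (d → ((a → c) ↔ (b ∨ e))))}.
¬¬(c → (d → ((a → c) ↔ (b ∨ e)))): drop double negation, giving (c → (d → ((a → c) ↔ (b ∨ e)))).
(c → (d → ((a → c) ↔ (b ∨ e)))): β-rule — branch into ¬c  //  (d → ((a → c) ↔ (b ∨ e))).
  branch 1 (add ¬c):
    ○ open, literals {c=false}.
  branch 2 (add (d → ((a → c) ↔ (b ∨ e)))):
    (d → ((a → c) ↔ (b ∨ e))): β-rule — branch into ¬d  //  ((a → c) ↔ (b ∨ e)).
      branch 2.1 (add ¬d):
        ○ open, literals {d=false}.
      branch 2.2 (add ((a → c) ↔ (b ∨ e))):
        ((a → c) ↔ (b ∨ e)): β-rule — branch into (a → c), (b ∨ e)  //  ¬(a → c), ¬(b ∨ e).
          branch 2.2.1 (add (a → c), (b ∨ e)):
            (a → c): β-rule — branch into ¬a  //  c.
              branch 2.2.1.1 (add ¬a):
                (b ∨ e): β-rule — branch into b  //  e.
                  branch 2.2.1.1.1 (add b):
                    ○ open, literals {a=false, b=true}.
                  branch 2.2.1.1.2 (add e):
                    ○ open, literals {a=false, e=true}.
              branch 2.2.1.2 (add c):
                (b ∨ e): β-rule — branch into b  //  e.
                  branch 2.2.1.2.1 (add b):
                    ○ open, literals {b=true, c=true}.
                  branch 2.2.1.2.2 (add e):
                    ○ open, literals {c=true, e=true}.
          branch 2.2.2 (add ¬(a → c), ¬(b ∨ e)):
            ¬(a → c): α-rule — add a, ¬c.
            ¬(b ∨ e): α-rule — add ¬b, ¬e.
            ○ open, literals {a=true, b=false, c=false, e=false}.
0 branches closed, 7 open.
Each open branch fixes some atoms; the unmentioned ones are free. Counting distinct full assignments: branch {c=false} (d, e, a, f, b) contributes 32 new; branch {d=false} (e, a, c, f, b) contributes 16 new; branch {a=false, b=true} (d, e, c, f) contributes 4 new; branch {a=false, e=true} (d, c, f, b) contributes 2 new; branch {b=true, c=true} (d, e, a, f) contributes 4 new; branch {c=true, e=true} (d, a, f, b) contributes 2 new; branch {a=true, b=false, c=false, e=false} (d, f) contributes 0 new. Total: 60.

60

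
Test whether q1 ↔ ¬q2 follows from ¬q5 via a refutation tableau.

Initial set: {¬q5; ¬(q1 ↔ ¬q2)}.
¬(q1 ↔ ¬q2): β-rule — branch into q1, ¬¬q2  //  ¬q1, ¬q2.
  branch 1 (add q1, ¬¬q2):
    ○ open, literals {q1=true, q2=true, q5=false}.
  branch 2 (add ¬q1, ¬q2):
    ○ open, literals {q1=false, q2=false, q5=false}.
0 branches closed, 2 open.
An open branch gives a countermodel: q1=true, q2=true, q5=false (unmentioned atoms arbitrary); the premises hold there but the conclusion fails.

No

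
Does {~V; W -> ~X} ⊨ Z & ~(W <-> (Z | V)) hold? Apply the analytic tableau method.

Initial set: {~V; (W -> ~X); ~(Z & ~(W <-> (Z | V)))}.
(W -> ~X): β-rule — branch into ~W  //  ~X.
  branch 1 (add ~W):
    ~(Z & ~(W <-> (Z | V))): β-rule — branch into ~Z  //  ~~(W <-> (Z | V)).
      branch 1.1 (add ~Z):
        ○ open, literals {V=0, W=0, Z=0}.
      branch 1.2 (add ~~(W <-> (Z | V))):
        ~~(W <-> (Z | V)): β-rule — branch into W, (Z | V)  //  ~W, ~(Z | V).
          branch 1.2.1 (add W, (Z | V)):
            × closes — contains both W and ~W.
          branch 1.2.2 (add ~W, ~(Z | V)):
            ~(Z | V): α-rule — add ~Z, ~V.
            ○ open, literals {V=0, W=0, Z=0}.
  branch 2 (add ~X):
    ~(Z & ~(W <-> (Z | V))): β-rule — branch into ~Z  //  ~~(W <-> (Z | V)).
      branch 2.1 (add ~Z):
        ○ open, literals {V=0, X=0, Z=0}.
      branch 2.2 (add ~~(W <-> (Z | V))):
        ~~(W <-> (Z | V)): β-rule — branch into W, (Z | V)  //  ~W, ~(Z | V).
          branch 2.2.1 (add W, (Z | V)):
            (Z | V): β-rule — branch into Z  //  V.
              branch 2.2.1.1 (add Z):
                ○ open, literals {V=0, W=1, X=0, Z=1}.
              branch 2.2.1.2 (add V):
                × closes — contains both V and ~V.
          branch 2.2.2 (add ~W, ~(Z | V)):
            ~(Z | V): α-rule — add ~Z, ~V.
            ○ open, literals {V=0, W=0, X=0, Z=0}.
2 branches closed, 5 open.
An open branch gives a countermodel: V=0, W=0, Z=0 (unmentioned atoms arbitrary); the premises hold there but the conclusion fails.

No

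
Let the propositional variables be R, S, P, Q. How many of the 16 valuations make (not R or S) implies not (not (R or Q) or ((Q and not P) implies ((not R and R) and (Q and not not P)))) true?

Initial set: {((not R or S) implies not (not (R or Q) or ((Q and not P) implies ((not R and R) and (Q and not not P)))))}.
((not R or S) implies not (not (R or Q) or ((Q and not P) implies ((not R and R) and (Q and not not P))))): β-rule — branch into not (not R or S)  //  not (not (R or Q) or ((Q and not P) implies ((not R and R) and (Q and not not P)))).
  branch 1 (add not (not R or S)):
    not (not R or S): α-rule — add not not R, not S.
    ○ open, literals {R=true, S=false}.
  branch 2 (add not (not (R or Q) or ((Q and not P) implies ((not R and R) and (Q and not not P))))):
    not (not (R or Q) or ((Q and not P) implies ((not R and R) and (Q and not not P)))): α-rule — add not not (R or Q), not ((Q and not P) implies ((not R and R) and (Q and not not P))).
    not ((Q and not P) implies ((not R and R) and (Q and not not P))): α-rule — add (Q and not P), not ((not R and R) and (Q and not not P)).
    (Q and not P): α-rule — add Q, not P.
    not not (R or Q): β-rule — branch into R  //  Q.
      branch 2.1 (add R):
        not ((not R and R) and (Q and not not P)): β-rule — branch into not (not R and R)  //  not (Q and not not P).
          branch 2.1.1 (add not (not R and R)):
            not (not R and R): β-rule — branch into not not R  //  not R.
              branch 2.1.1.1 (add not not R):
                ○ open, literals {P=false, Q=true, R=true}.
              branch 2.1.1.2 (add not R):
                × closes — contains both R and not R.
          branch 2.1.2 (add not (Q and not not P)):
            not (Q and not not P): β-rule — branch into not Q  //  not not not P.
              branch 2.1.2.1 (add not Q):
                × closes — contains both Q and not Q.
              branch 2.1.2.2 (add not not not P):
                not not not P: drop double negation, giving not P.
                ○ open, literals {P=false, Q=true, R=true}.
      branch 2.2 (add Q):
        not ((not R and R) and (Q and not not P)): β-rule — branch into not (not R and R)  //  not (Q and not not P).
          branch 2.2.1 (add not (not R and R)):
            not (not R and R): β-rule — branch into not not R  //  not R.
              branch 2.2.1.1 (add not not R):
                ○ open, literals {P=false, Q=true, R=true}.
              branch 2.2.1.2 (add not R):
                ○ open, literals {P=false, Q=true, R=false}.
          branch 2.2.2 (add not (Q and not not P)):
            not (Q and not not P): β-rule — branch into not Q  //  not not not P.
              branch 2.2.2.1 (add not Q):
                × closes — contains both Q and not Q.
              branch 2.2.2.2 (add not not not P):
                not not not P: drop double negation, giving not P.
                ○ open, literals {P=false, Q=true}.
3 branches closed, 6 open.
Each open branch fixes some atoms; the unmentioned ones are free. Counting distinct full assignments: branch {R=true, S=false} (P, Q) contributes 4 new; branch {P=false, Q=true, R=true} (S) contributes 1 new; branch {P=false, Q=true, R=true} (S) contributes 0 new; branch {P=false, Q=true, R=true} (S) contributes 0 new; branch {P=false, Q=true, R=false} (S) contributes 2 new; branch {P=false, Q=true} (R, S) contributes 0 new. Total: 7.

7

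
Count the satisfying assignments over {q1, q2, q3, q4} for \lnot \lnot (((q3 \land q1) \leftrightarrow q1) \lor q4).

14

Initial set: {\lnot \lnot (((q3 \land q1) \leftrightarrow q1) \lor q4)}.
\lnot \lnot (((q3 \land q1) \leftrightarrow q1) \lor q4): drop double negation, giving (((q3 \land q1) \leftrightarrow q1) \lor q4).
(((q3 \land q1) \leftrightarrow q1) \lor q4): β-rule — branch into ((q3 \land q1) \leftrightarrow q1)  //  q4.
  branch 1 (add ((q3 \land q1) \leftrightarrow q1)):
    ((q3 \land q1) \leftrightarrow q1): β-rule — branch into (q3 \land q1), q1  //  \lnot (q3 \land q1), \lnot q1.
      branch 1.1 (add (q3 \land q1), q1):
        (q3 \land q1): α-rule — add q3, q1.
        ○ open, literals {q1=true, q3=true}.
      branch 1.2 (add \lnot (q3 \land q1), \lnot q1):
        \lnot (q3 \land q1): β-rule — branch into \lnot q3  //  \lnot q1.
          branch 1.2.1 (add \lnot q3):
            ○ open, literals {q1=false, q3=false}.
          branch 1.2.2 (add \lnot q1):
            ○ open, literals {q1=false}.
  branch 2 (add q4):
    ○ open, literals {q4=true}.
0 branches closed, 4 open.
Each open branch fixes some atoms; the unmentioned ones are free. Counting distinct full assignments: branch {q1=true, q3=true} (q2, q4) contributes 4 new; branch {q1=false, q3=false} (q2, q4) contributes 4 new; branch {q1=false} (q2, q3, q4) contributes 4 new; branch {q4=true} (q1, q2, q3) contributes 2 new. Total: 14.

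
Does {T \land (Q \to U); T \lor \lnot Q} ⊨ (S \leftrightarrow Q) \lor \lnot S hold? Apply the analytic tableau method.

Initial set: {(T \land (Q \to U)); (T \lor \lnot Q); \lnot ((S \leftrightarrow Q) \lor \lnot S)}.
(T \land (Q \to U)): α-rule — add T, (Q \to U).
\lnot ((S \leftrightarrow Q) \lor \lnot S): α-rule — add \lnot (S \leftrightarrow Q), \lnot \lnot S.
(T \lor \lnot Q): β-rule — branch into T  //  \lnot Q.
  branch 1 (add T):
    (Q \to U): β-rule — branch into \lnot Q  //  U.
      branch 1.1 (add \lnot Q):
        \lnot (S \leftrightarrow Q): β-rule — branch into S, \lnot Q  //  \lnot S, Q.
          branch 1.1.1 (add S, \lnot Q):
            ○ open, literals {Q=0, S=1, T=1}.
          branch 1.1.2 (add \lnot S, Q):
            × closes — contains both S and \lnot S.
      branch 1.2 (add U):
        \lnot (S \leftrightarrow Q): β-rule — branch into S, \lnot Q  //  \lnot S, Q.
          branch 1.2.1 (add S, \lnot Q):
            ○ open, literals {Q=0, S=1, T=1, U=1}.
          branch 1.2.2 (add \lnot S, Q):
            × closes — contains both S and \lnot S.
  branch 2 (add \lnot Q):
    (Q \to U): β-rule — branch into \lnot Q  //  U.
      branch 2.1 (add \lnot Q):
        \lnot (S \leftrightarrow Q): β-rule — branch into S, \lnot Q  //  \lnot S, Q.
          branch 2.1.1 (add S, \lnot Q):
            ○ open, literals {Q=0, S=1, T=1}.
          branch 2.1.2 (add \lnot S, Q):
            × closes — contains both S and \lnot S.
      branch 2.2 (add U):
        \lnot (S \leftrightarrow Q): β-rule — branch into S, \lnot Q  //  \lnot S, Q.
          branch 2.2.1 (add S, \lnot Q):
            ○ open, literals {Q=0, S=1, T=1, U=1}.
          branch 2.2.2 (add \lnot S, Q):
            × closes — contains both S and \lnot S.
4 branches closed, 4 open.
An open branch gives a countermodel: Q=0, S=1, T=1 (unmentioned atoms arbitrary); the premises hold there but the conclusion fails.

No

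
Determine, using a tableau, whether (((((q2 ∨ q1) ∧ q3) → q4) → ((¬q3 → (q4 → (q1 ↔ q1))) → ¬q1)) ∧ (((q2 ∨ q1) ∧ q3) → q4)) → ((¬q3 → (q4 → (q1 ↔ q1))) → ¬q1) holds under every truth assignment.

Assume the negation and expand:
Initial set: {F ((((((q2 ∨ q1) ∧ q3) → q4) → ((¬q3 → (q4 → (q1 ↔ q1))) → ¬q1)) ∧ (((q2 ∨ q1) ∧ q3) → q4)) → ((¬q3 → (q4 → (q1 ↔ q1))) → ¬q1))}.
F ((((((q2 ∨ q1) ∧ q3) → q4) → ((¬q3 → (q4 → (q1 ↔ q1))) → ¬q1)) ∧ (((q2 ∨ q1) ∧ q3) → q4)) → ((¬q3 → (q4 → (q1 ↔ q1))) → ¬q1)): α-rule — add T (((((q2 ∨ q1) ∧ q3) → q4) → ((¬q3 → (q4 → (q1 ↔ q1))) → ¬q1)) ∧ (((q2 ∨ q1) ∧ q3) → q4)), F ((¬q3 → (q4 → (q1 ↔ q1))) → ¬q1).
T (((((q2 ∨ q1) ∧ q3) → q4) → ((¬q3 → (q4 → (q1 ↔ q1))) → ¬q1)) ∧ (((q2 ∨ q1) ∧ q3) → q4)): α-rule — add T ((((q2 ∨ q1) ∧ q3) → q4) → ((¬q3 → (q4 → (q1 ↔ q1))) → ¬q1)), T (((q2 ∨ q1) ∧ q3) → q4).
F ((¬q3 → (q4 → (q1 ↔ q1))) → ¬q1): α-rule — add T (¬q3 → (q4 → (q1 ↔ q1))), F ¬q1.
T ((((q2 ∨ q1) ∧ q3) → q4) → ((¬q3 → (q4 → (q1 ↔ q1))) → ¬q1)): β-rule — branch into F (((q2 ∨ q1) ∧ q3) → q4)  //  T ((¬q3 → (q4 → (q1 ↔ q1))) → ¬q1).
  branch 1 (add F (((q2 ∨ q1) ∧ q3) → q4)):
    F (((q2 ∨ q1) ∧ q3) → q4): α-rule — add T ((q2 ∨ q1) ∧ q3), F q4.
    T ((q2 ∨ q1) ∧ q3): α-rule — add T (q2 ∨ q1), T q3.
    T (((q2 ∨ q1) ∧ q3) → q4): β-rule — branch into F ((q2 ∨ q1) ∧ q3)  //  T q4.
      branch 1.1 (add F ((q2 ∨ q1) ∧ q3)):
        T (¬q3 → (q4 → (q1 ↔ q1))): β-rule — branch into F ¬q3  //  T (q4 → (q1 ↔ q1)).
          branch 1.1.1 (add F ¬q3):
            T (q2 ∨ q1): β-rule — branch into T q2  //  T q1.
              branch 1.1.1.1 (add T q2):
                F ((q2 ∨ q1) ∧ q3): β-rule — branch into F (q2 ∨ q1)  //  F q3.
                  branch 1.1.1.1.1 (add F (q2 ∨ q1)):
                    F (q2 ∨ q1): α-rule — add F q2, F q1.
                    × closes — contains both q2 and ¬q2.
                  branch 1.1.1.1.2 (add F q3):
                    × closes — contains both q3 and ¬q3.
              branch 1.1.1.2 (add T q1):
                F ((q2 ∨ q1) ∧ q3): β-rule — branch into F (q2 ∨ q1)  //  F q3.
                  branch 1.1.1.2.1 (add F (q2 ∨ q1)):
                    F (q2 ∨ q1): α-rule — add F q2, F q1.
                    × closes — contains both q1 and ¬q1.
                  branch 1.1.1.2.2 (add F q3):
                    × closes — contains both q3 and ¬q3.
          branch 1.1.2 (add T (q4 → (q1 ↔ q1))):
            T (q2 ∨ q1): β-rule — branch into T q2  //  T q1.
              branch 1.1.2.1 (add T q2):
                F ((q2 ∨ q1) ∧ q3): β-rule — branch into F (q2 ∨ q1)  //  F q3.
                  branch 1.1.2.1.1 (add F (q2 ∨ q1)):
                    F (q2 ∨ q1): α-rule — add F q2, F q1.
                    × closes — contains both q2 and ¬q2.
                  branch 1.1.2.1.2 (add F q3):
                    × closes — contains both q3 and ¬q3.
              branch 1.1.2.2 (add T q1):
                F ((q2 ∨ q1) ∧ q3): β-rule — branch into F (q2 ∨ q1)  //  F q3.
                  branch 1.1.2.2.1 (add F (q2 ∨ q1)):
                    F (q2 ∨ q1): α-rule — add F q2, F q1.
                    × closes — contains both q1 and ¬q1.
                  branch 1.1.2.2.2 (add F q3):
                    × closes — contains both q3 and ¬q3.
      branch 1.2 (add T q4):
        × closes — contains both q4 and ¬q4.
  branch 2 (add T ((¬q3 → (q4 → (q1 ↔ q1))) → ¬q1)):
    T (((q2 ∨ q1) ∧ q3) → q4): β-rule — branch into F ((q2 ∨ q1) ∧ q3)  //  T q4.
      branch 2.1 (add F ((q2 ∨ q1) ∧ q3)):
        T (¬q3 → (q4 → (q1 ↔ q1))): β-rule — branch into F ¬q3  //  T (q4 → (q1 ↔ q1)).
          branch 2.1.1 (add F ¬q3):
            T ((¬q3 → (q4 → (q1 ↔ q1))) → ¬q1): β-rule — branch into F (¬q3 → (q4 → (q1 ↔ q1)))  //  T ¬q1.
              branch 2.1.1.1 (add F (¬q3 → (q4 → (q1 ↔ q1)))):
                F (¬q3 → (q4 → (q1 ↔ q1))): α-rule — add T ¬q3, F (q4 → (q1 ↔ q1)).
                × closes — contains both q3 and ¬q3.
              branch 2.1.1.2 (add T ¬q1):
                × closes — contains both q1 and ¬q1.
          branch 2.1.2 (add T (q4 → (q1 ↔ q1))):
            T ((¬q3 → (q4 → (q1 ↔ q1))) → ¬q1): β-rule — branch into F (¬q3 → (q4 → (q1 ↔ q1)))  //  T ¬q1.
              branch 2.1.2.1 (add F (¬q3 → (q4 → (q1 ↔ q1)))):
                F (¬q3 → (q4 → (q1 ↔ q1))): α-rule — add T ¬q3, F (q4 → (q1 ↔ q1)).
                F (q4 → (q1 ↔ q1)): α-rule — add T q4, F (q1 ↔ q1).
                F ((q2 ∨ q1) ∧ q3): β-rule — branch into F (q2 ∨ q1)  //  F q3.
                  branch 2.1.2.1.1 (add F (q2 ∨ q1)):
                    F (q2 ∨ q1): α-rule — add F q2, F q1.
                    × closes — contains both q1 and ¬q1.
                  branch 2.1.2.1.2 (add F q3):
                    T (q4 → (q1 ↔ q1)): β-rule — branch into F q4  //  T (q1 ↔ q1).
                      branch 2.1.2.1.2.1 (add F q4):
                        × closes — contains both q4 and ¬q4.
                      branch 2.1.2.1.2.2 (add T (q1 ↔ q1)):
                        F (q1 ↔ q1): β-rule — branch into T q1, F q1  //  F q1, T q1.
                          branch 2.1.2.1.2.2.1 (add T q1, F q1):
                            × closes — contains both q1 and ¬q1.
                          branch 2.1.2.1.2.2.2 (add F q1, T q1):
                            × closes — contains both q1 and ¬q1.
              branch 2.1.2.2 (add T ¬q1):
                × closes — contains both q1 and ¬q1.
      branch 2.2 (add T q4):
        T (¬q3 → (q4 → (q1 ↔ q1))): β-rule — branch into F ¬q3  //  T (q4 → (q1 ↔ q1)).
          branch 2.2.1 (add F ¬q3):
            T ((¬q3 → (q4 → (q1 ↔ q1))) → ¬q1): β-rule — branch into F (¬q3 → (q4 → (q1 ↔ q1)))  //  T ¬q1.
              branch 2.2.1.1 (add F (¬q3 → (q4 → (q1 ↔ q1)))):
                F (¬q3 → (q4 → (q1 ↔ q1))): α-rule — add T ¬q3, F (q4 → (q1 ↔ q1)).
                × closes — contains both q3 and ¬q3.
              branch 2.2.1.2 (add T ¬q1):
                × closes — contains both q1 and ¬q1.
          branch 2.2.2 (add T (q4 → (q1 ↔ q1))):
            T ((¬q3 → (q4 → (q1 ↔ q1))) → ¬q1): β-rule — branch into F (¬q3 → (q4 → (q1 ↔ q1)))  //  T ¬q1.
              branch 2.2.2.1 (add F (¬q3 → (q4 → (q1 ↔ q1)))):
                F (¬q3 → (q4 → (q1 ↔ q1))): α-rule — add T ¬q3, F (q4 → (q1 ↔ q1)).
                F (q4 → (q1 ↔ q1)): α-rule — add T q4, F (q1 ↔ q1).
                T (q4 → (q1 ↔ q1)): β-rule — branch into F q4  //  T (q1 ↔ q1).
                  branch 2.2.2.1.1 (add F q4):
                    × closes — contains both q4 and ¬q4.
                  branch 2.2.2.1.2 (add T (q1 ↔ q1)):
                    F (q1 ↔ q1): β-rule — branch into T q1, F q1  //  F q1, T q1.
                      branch 2.2.2.1.2.1 (add T q1, F q1):
                        × closes — contains both q1 and ¬q1.
                      branch 2.2.2.1.2.2 (add F q1, T q1):
                        × closes — contains both q1 and ¬q1.
              branch 2.2.2.2 (add T ¬q1):
                × closes — contains both q1 and ¬q1.
All 22 branches close.
Every branch closed, so the negation is unsatisfiable and the formula is valid.

Valid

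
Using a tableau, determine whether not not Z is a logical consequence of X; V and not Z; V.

No

Initial set: {X; (V and not Z); V; not not not Z}.
(V and not Z): α-rule — add V, not Z.
not not not Z: drop double negation, giving not Z.
○ open, literals {V=true, X=true, Z=false}.
0 branches closed, 1 open.
An open branch gives a countermodel: V=true, X=true, Z=false (unmentioned atoms arbitrary); the premises hold there but the conclusion fails.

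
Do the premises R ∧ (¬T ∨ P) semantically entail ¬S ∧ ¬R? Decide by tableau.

No

Initial set: {(R ∧ (¬T ∨ P)); ¬(¬S ∧ ¬R)}.
(R ∧ (¬T ∨ P)): α-rule — add R, (¬T ∨ P).
¬(¬S ∧ ¬R): β-rule — branch into ¬¬S  //  ¬¬R.
  branch 1 (add ¬¬S):
    (¬T ∨ P): β-rule — branch into ¬T  //  P.
      branch 1.1 (add ¬T):
        ○ open, literals {R=T, S=T, T=F}.
      branch 1.2 (add P):
        ○ open, literals {P=T, R=T, S=T}.
  branch 2 (add ¬¬R):
    (¬T ∨ P): β-rule — branch into ¬T  //  P.
      branch 2.1 (add ¬T):
        ○ open, literals {R=T, T=F}.
      branch 2.2 (add P):
        ○ open, literals {P=T, R=T}.
0 branches closed, 4 open.
An open branch gives a countermodel: R=T, S=T, T=F (unmentioned atoms arbitrary); the premises hold there but the conclusion fails.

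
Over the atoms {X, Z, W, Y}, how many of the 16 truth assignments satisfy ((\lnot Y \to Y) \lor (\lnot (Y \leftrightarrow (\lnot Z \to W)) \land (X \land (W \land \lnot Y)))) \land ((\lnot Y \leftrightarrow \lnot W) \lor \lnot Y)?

Initial set: {(((\lnot Y \to Y) \lor (\lnot (Y \leftrightarrow (\lnot Z \to W)) \land (X \land (W \land \lnot Y)))) \land ((\lnot Y \leftrightarrow \lnot W) \lor \lnot Y))}.
(((\lnot Y \to Y) \lor (\lnot (Y \leftrightarrow (\lnot Z \to W)) \land (X \land (W \land \lnot Y)))) \land ((\lnot Y \leftrightarrow \lnot W) \lor \lnot Y)): α-rule — add ((\lnot Y \to Y) \lor (\lnot (Y \leftrightarrow (\lnot Z \to W)) \land (X \land (W \land \lnot Y)))), ((\lnot Y \leftrightarrow \lnot W) \lor \lnot Y).
((\lnot Y \to Y) \lor (\lnot (Y \leftrightarrow (\lnot Z \to W)) \land (X \land (W \land \lnot Y)))): β-rule — branch into (\lnot Y \to Y)  //  (\lnot (Y \leftrightarrow (\lnot Z \to W)) \land (X \land (W \land \lnot Y))).
  branch 1 (add (\lnot Y \to Y)):
    ((\lnot Y \leftrightarrow \lnot W) \lor \lnot Y): β-rule — branch into (\lnot Y \leftrightarrow \lnot W)  //  \lnot Y.
      branch 1.1 (add (\lnot Y \leftrightarrow \lnot W)):
        (\lnot Y \to Y): β-rule — branch into \lnot \lnot Y  //  Y.
          branch 1.1.1 (add \lnot \lnot Y):
            (\lnot Y \leftrightarrow \lnot W): β-rule — branch into \lnot Y, \lnot W  //  \lnot \lnot Y, \lnot \lnot W.
              branch 1.1.1.1 (add \lnot Y, \lnot W):
                × closes — contains both Y and \lnot Y.
              branch 1.1.1.2 (add \lnot \lnot Y, \lnot \lnot W):
                ○ open, literals {W=1, Y=1}.
          branch 1.1.2 (add Y):
            (\lnot Y \leftrightarrow \lnot W): β-rule — branch into \lnot Y, \lnot W  //  \lnot \lnot Y, \lnot \lnot W.
              branch 1.1.2.1 (add \lnot Y, \lnot W):
                × closes — contains both Y and \lnot Y.
              branch 1.1.2.2 (add \lnot \lnot Y, \lnot \lnot W):
                ○ open, literals {W=1, Y=1}.
      branch 1.2 (add \lnot Y):
        (\lnot Y \to Y): β-rule — branch into \lnot \lnot Y  //  Y.
          branch 1.2.1 (add \lnot \lnot Y):
            × closes — contains both Y and \lnot Y.
          branch 1.2.2 (add Y):
            × closes — contains both Y and \lnot Y.
  branch 2 (add (\lnot (Y \leftrightarrow (\lnot Z \to W)) \land (X \land (W \land \lnot Y)))):
    (\lnot (Y \leftrightarrow (\lnot Z \to W)) \land (X \land (W \land \lnot Y))): α-rule — add \lnot (Y \leftrightarrow (\lnot Z \to W)), (X \land (W \land \lnot Y)).
    (X \land (W \land \lnot Y)): α-rule — add X, (W \land \lnot Y).
    (W \land \lnot Y): α-rule — add W, \lnot Y.
    ((\lnot Y \leftrightarrow \lnot W) \lor \lnot Y): β-rule — branch into (\lnot Y \leftrightarrow \lnot W)  //  \lnot Y.
      branch 2.1 (add (\lnot Y \leftrightarrow \lnot W)):
        \lnot (Y \leftrightarrow (\lnot Z \to W)): β-rule — branch into Y, \lnot (\lnot Z \to W)  //  \lnot Y, (\lnot Z \to W).
          branch 2.1.1 (add Y, \lnot (\lnot Z \to W)):
            × closes — contains both Y and \lnot Y.
          branch 2.1.2 (add \lnot Y, (\lnot Z \to W)):
            (\lnot Y \leftrightarrow \lnot W): β-rule — branch into \lnot Y, \lnot W  //  \lnot \lnot Y, \lnot \lnot W.
              branch 2.1.2.1 (add \lnot Y, \lnot W):
                × closes — contains both W and \lnot W.
              branch 2.1.2.2 (add \lnot \lnot Y, \lnot \lnot W):
                × closes — contains both Y and \lnot Y.
      branch 2.2 (add \lnot Y):
        \lnot (Y \leftrightarrow (\lnot Z \to W)): β-rule — branch into Y, \lnot (\lnot Z \to W)  //  \lnot Y, (\lnot Z \to W).
          branch 2.2.1 (add Y, \lnot (\lnot Z \to W)):
            × closes — contains both Y and \lnot Y.
          branch 2.2.2 (add \lnot Y, (\lnot Z \to W)):
            (\lnot Z \to W): β-rule — branch into \lnot \lnot Z  //  W.
              branch 2.2.2.1 (add \lnot \lnot Z):
                ○ open, literals {W=1, X=1, Y=0, Z=1}.
              branch 2.2.2.2 (add W):
                ○ open, literals {W=1, X=1, Y=0}.
8 branches closed, 4 open.
Each open branch fixes some atoms; the unmentioned ones are free. Counting distinct full assignments: branch {W=1, Y=1} (X, Z) contributes 4 new; branch {W=1, Y=1} (X, Z) contributes 0 new; branch {W=1, X=1, Y=0, Z=1} (none free) contributes 1 new; branch {W=1, X=1, Y=0} (Z) contributes 1 new. Total: 6.

6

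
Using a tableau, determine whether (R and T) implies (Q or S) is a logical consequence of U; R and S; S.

Yes

Initial set: {T U; T (R and S); T S; F ((R and T) implies (Q or S))}.
T (R and S): α-rule — add T R, T S.
F ((R and T) implies (Q or S)): α-rule — add T (R and T), F (Q or S).
T (R and T): α-rule — add T R, T T.
F (Q or S): α-rule — add F Q, F S.
× closes — contains both S and not S.
All 1 branch closes.
Every branch closed, so the premises entail the conclusion.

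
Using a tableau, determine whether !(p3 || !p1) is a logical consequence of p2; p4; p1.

No

Initial set: {p2; p4; p1; !!(p3 || !p1)}.
!!(p3 || !p1): β-rule — branch into p3  //  !p1.
  branch 1 (add p3):
    ○ open, literals {p1=1, p2=1, p3=1, p4=1}.
  branch 2 (add !p1):
    × closes — contains both p1 and !p1.
1 branch closed, 1 open.
An open branch gives a countermodel: p1=1, p2=1, p3=1, p4=1 (unmentioned atoms arbitrary); the premises hold there but the conclusion fails.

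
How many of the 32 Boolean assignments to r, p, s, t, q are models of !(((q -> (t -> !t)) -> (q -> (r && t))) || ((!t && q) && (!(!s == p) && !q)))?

Initial set: {T !(((q -> (t -> !t)) -> (q -> (r && t))) || ((!t && q) && (!(!s == p) && !q)))}.
T !(((q -> (t -> !t)) -> (q -> (r && t))) || ((!t && q) && (!(!s == p) && !q))): α-rule — add F ((q -> (t -> !t)) -> (q -> (r && t))), F ((!t && q) && (!(!s == p) && !q)).
F ((q -> (t -> !t)) -> (q -> (r && t))): α-rule — add T (q -> (t -> !t)), F (q -> (r && t)).
F (q -> (r && t)): α-rule — add T q, F (r && t).
F ((!t && q) && (!(!s == p) && !q)): β-rule — branch into F (!t && q)  //  F (!(!s == p) && !q).
  branch 1 (add F (!t && q)):
    T (q -> (t -> !t)): β-rule — branch into F q  //  T (t -> !t).
      branch 1.1 (add F q):
        × closes — contains both q and !q.
      branch 1.2 (add T (t -> !t)):
        F (r && t): β-rule — branch into F r  //  F t.
          branch 1.2.1 (add F r):
            F (!t && q): β-rule — branch into F !t  //  F q.
              branch 1.2.1.1 (add F !t):
                T (t -> !t): β-rule — branch into F t  //  T !t.
                  branch 1.2.1.1.1 (add F t):
                    × closes — contains both t and !t.
                  branch 1.2.1.1.2 (add T !t):
                    × closes — contains both t and !t.
              branch 1.2.1.2 (add F q):
                × closes — contains both q and !q.
          branch 1.2.2 (add F t):
            F (!t && q): β-rule — branch into F !t  //  F q.
              branch 1.2.2.1 (add F !t):
                × closes — contains both t and !t.
              branch 1.2.2.2 (add F q):
                × closes — contains both q and !q.
  branch 2 (add F (!(!s == p) && !q)):
    T (q -> (t -> !t)): β-rule — branch into F q  //  T (t -> !t).
      branch 2.1 (add F q):
        × closes — contains both q and !q.
      branch 2.2 (add T (t -> !t)):
        F (r && t): β-rule — branch into F r  //  F t.
          branch 2.2.1 (add F r):
            F (!(!s == p) && !q): β-rule — branch into F !(!s == p)  //  F !q.
              branch 2.2.1.1 (add F !(!s == p)):
                T (t -> !t): β-rule — branch into F t  //  T !t.
                  branch 2.2.1.1.1 (add F t):
                    F !(!s == p): β-rule — branch into T !s, T p  //  F !s, F p.
                      branch 2.2.1.1.1.1 (add T !s, T p):
                        ○ open, literals {p=T, q=T, r=F, s=F, t=F}.
                      branch 2.2.1.1.1.2 (add F !s, F p):
                        ○ open, literals {p=F, q=T, r=F, s=T, t=F}.
                  branch 2.2.1.1.2 (add T !t):
                    F !(!s == p): β-rule — branch into T !s, T p  //  F !s, F p.
                      branch 2.2.1.1.2.1 (add T !s, T p):
                        ○ open, literals {p=T, q=T, r=F, s=F, t=F}.
                      branch 2.2.1.1.2.2 (add F !s, F p):
                        ○ open, literals {p=F, q=T, r=F, s=T, t=F}.
              branch 2.2.1.2 (add F !q):
                T (t -> !t): β-rule — branch into F t  //  T !t.
                  branch 2.2.1.2.1 (add F t):
                    ○ open, literals {q=T, r=F, t=F}.
                  branch 2.2.1.2.2 (add T !t):
                    ○ open, literals {q=T, r=F, t=F}.
          branch 2.2.2 (add F t):
            F (!(!s == p) && !q): β-rule — branch into F !(!s == p)  //  F !q.
              branch 2.2.2.1 (add F !(!s == p)):
                T (t -> !t): β-rule — branch into F t  //  T !t.
                  branch 2.2.2.1.1 (add F t):
                    F !(!s == p): β-rule — branch into T !s, T p  //  F !s, F p.
                      branch 2.2.2.1.1.1 (add T !s, T p):
                        ○ open, literals {p=T, q=T, s=F, t=F}.
                      branch 2.2.2.1.1.2 (add F !s, F p):
                        ○ open, literals {p=F, q=T, s=T, t=F}.
                  branch 2.2.2.1.2 (add T !t):
                    F !(!s == p): β-rule — branch into T !s, T p  //  F !s, F p.
                      branch 2.2.2.1.2.1 (add T !s, T p):
                        ○ open, literals {p=T, q=T, s=F, t=F}.
                      branch 2.2.2.1.2.2 (add F !s, F p):
                        ○ open, literals {p=F, q=T, s=T, t=F}.
              branch 2.2.2.2 (add F !q):
                T (t -> !t): β-rule — branch into F t  //  T !t.
                  branch 2.2.2.2.1 (add F t):
                    ○ open, literals {q=T, t=F}.
                  branch 2.2.2.2.2 (add T !t):
                    ○ open, literals {q=T, t=F}.
7 branches closed, 12 open.
Each open branch fixes some atoms; the unmentioned ones are free. Counting distinct full assignments: branch {p=T, q=T, r=F, s=F, t=F} (none free) contributes 1 new; branch {p=F, q=T, r=F, s=T, t=F} (none free) contributes 1 new; branch {p=T, q=T, r=F, s=F, t=F} (none free) contributes 0 new; branch {p=F, q=T, r=F, s=T, t=F} (none free) contributes 0 new; branch {q=T, r=F, t=F} (p, s) contributes 2 new; branch {q=T, r=F, t=F} (p, s) contributes 0 new; branch {p=T, q=T, s=F, t=F} (r) contributes 1 new; branch {p=F, q=T, s=T, t=F} (r) contributes 1 new; branch {p=T, q=T, s=F, t=F} (r) contributes 0 new; branch {p=F, q=T, s=T, t=F} (r) contributes 0 new; branch {q=T, t=F} (r, p, s) contributes 2 new; branch {q=T, t=F} (r, p, s) contributes 0 new. Total: 8.

8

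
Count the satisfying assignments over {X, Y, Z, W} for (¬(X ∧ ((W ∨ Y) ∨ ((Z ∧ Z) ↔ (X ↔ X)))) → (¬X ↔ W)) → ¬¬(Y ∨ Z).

Initial set: {((¬(X ∧ ((W ∨ Y) ∨ ((Z ∧ Z) ↔ (X ↔ X)))) → (¬X ↔ W)) → ¬¬(Y ∨ Z))}.
((¬(X ∧ ((W ∨ Y) ∨ ((Z ∧ Z) ↔ (X ↔ X)))) → (¬X ↔ W)) → ¬¬(Y ∨ Z)): β-rule — branch into ¬(¬(X ∧ ((W ∨ Y) ∨ ((Z ∧ Z) ↔ (X ↔ X)))) → (¬X ↔ W))  //  ¬¬(Y ∨ Z).
  branch 1 (add ¬(¬(X ∧ ((W ∨ Y) ∨ ((Z ∧ Z) ↔ (X ↔ X)))) → (¬X ↔ W))):
    ¬(¬(X ∧ ((W ∨ Y) ∨ ((Z ∧ Z) ↔ (X ↔ X)))) → (¬X ↔ W)): α-rule — add ¬(X ∧ ((W ∨ Y) ∨ ((Z ∧ Z) ↔ (X ↔ X)))), ¬(¬X ↔ W).
    ¬(X ∧ ((W ∨ Y) ∨ ((Z ∧ Z) ↔ (X ↔ X)))): β-rule — branch into ¬X  //  ¬((W ∨ Y) ∨ ((Z ∧ Z) ↔ (X ↔ X))).
      branch 1.1 (add ¬X):
        ¬(¬X ↔ W): β-rule — branch into ¬X, ¬W  //  ¬¬X, W.
          branch 1.1.1 (add ¬X, ¬W):
            ○ open, literals {W=false, X=false}.
          branch 1.1.2 (add ¬¬X, W):
            × closes — contains both X and ¬X.
      branch 1.2 (add ¬((W ∨ Y) ∨ ((Z ∧ Z) ↔ (X ↔ X)))):
        ¬((W ∨ Y) ∨ ((Z ∧ Z) ↔ (X ↔ X))): α-rule — add ¬(W ∨ Y), ¬((Z ∧ Z) ↔ (X ↔ X)).
        ¬(W ∨ Y): α-rule — add ¬W, ¬Y.
        ¬(¬X ↔ W): β-rule — branch into ¬X, ¬W  //  ¬¬X, W.
          branch 1.2.1 (add ¬X, ¬W):
            ¬((Z ∧ Z) ↔ (X ↔ X)): β-rule — branch into (Z ∧ Z), ¬(X ↔ X)  //  ¬(Z ∧ Z), (X ↔ X).
              branch 1.2.1.1 (add (Z ∧ Z), ¬(X ↔ X)):
                (Z ∧ Z): α-rule — add Z, Z.
                ¬(X ↔ X): β-rule — branch into X, ¬X  //  ¬X, X.
                  branch 1.2.1.1.1 (add X, ¬X):
                    × closes — contains both X and ¬X.
                  branch 1.2.1.1.2 (add ¬X, X):
                    × closes — contains both X and ¬X.
              branch 1.2.1.2 (add ¬(Z ∧ Z), (X ↔ X)):
                ¬(Z ∧ Z): β-rule — branch into ¬Z  //  ¬Z.
                  branch 1.2.1.2.1 (add ¬Z):
                    (X ↔ X): β-rule — branch into X, X  //  ¬X, ¬X.
                      branch 1.2.1.2.1.1 (add X, X):
                        × closes — contains both X and ¬X.
                      branch 1.2.1.2.1.2 (add ¬X, ¬X):
                        ○ open, literals {W=false, X=false, Y=false, Z=false}.
                  branch 1.2.1.2.2 (add ¬Z):
                    (X ↔ X): β-rule — branch into X, X  //  ¬X, ¬X.
                      branch 1.2.1.2.2.1 (add X, X):
                        × closes — contains both X and ¬X.
                      branch 1.2.1.2.2.2 (add ¬X, ¬X):
                        ○ open, literals {W=false, X=false, Y=false, Z=false}.
          branch 1.2.2 (add ¬¬X, W):
            × closes — contains both W and ¬W.
  branch 2 (add ¬¬(Y ∨ Z)):
    ¬¬(Y ∨ Z): drop double negation, giving (Y ∨ Z).
    (Y ∨ Z): β-rule — branch into Y  //  Z.
      branch 2.1 (add Y):
        ○ open, literals {Y=true}.
      branch 2.2 (add Z):
        ○ open, literals {Z=true}.
6 branches closed, 5 open.
Each open branch fixes some atoms; the unmentioned ones are free. Counting distinct full assignments: branch {W=false, X=false} (Y, Z) contributes 4 new; branch {W=false, X=false, Y=false, Z=false} (none free) contributes 0 new; branch {W=false, X=false, Y=false, Z=false} (none free) contributes 0 new; branch {Y=true} (X, Z, W) contributes 6 new; branch {Z=true} (X, Y, W) contributes 3 new. Total: 13.

13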